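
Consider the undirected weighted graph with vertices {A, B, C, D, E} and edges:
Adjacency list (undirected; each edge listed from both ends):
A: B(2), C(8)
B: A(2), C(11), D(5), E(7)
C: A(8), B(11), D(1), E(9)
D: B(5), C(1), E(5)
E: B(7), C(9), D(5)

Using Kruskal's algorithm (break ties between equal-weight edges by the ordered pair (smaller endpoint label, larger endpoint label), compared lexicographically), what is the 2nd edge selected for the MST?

A-B

Kruskal's algorithm — process edges by increasing weight (ties by edge label):
C–D (1): add — endpoints in different components.
A–B (2): add — endpoints in different components.
B–D (5): add — endpoints in different components.
D–E (5): add — endpoints in different components.
The 2nd edge added is A–B.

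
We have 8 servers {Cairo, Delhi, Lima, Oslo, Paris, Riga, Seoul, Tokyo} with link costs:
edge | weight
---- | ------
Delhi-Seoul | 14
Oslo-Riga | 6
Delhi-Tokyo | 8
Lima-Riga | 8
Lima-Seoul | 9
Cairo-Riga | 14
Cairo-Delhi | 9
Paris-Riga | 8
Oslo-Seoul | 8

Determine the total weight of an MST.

61

Prim's algorithm from Riga:
Step 1: cheapest edge leaving the tree is Oslo-Riga (6); add Oslo.
Step 2: cheapest edge leaving the tree is Lima-Riga (8); add Lima.
Step 3: cheapest edge leaving the tree is Paris-Riga (8); add Paris.
Step 4: cheapest edge leaving the tree is Oslo-Seoul (8); add Seoul.
Step 5: cheapest edge leaving the tree is Cairo-Riga (14); add Cairo.
Step 6: cheapest edge leaving the tree is Cairo-Delhi (9); add Delhi.
Step 7: cheapest edge leaving the tree is Delhi-Tokyo (8); add Tokyo.
MST edges: Oslo-Riga, Lima-Riga, Paris-Riga, Oslo-Seoul, Cairo-Riga, Cairo-Delhi, Delhi-Tokyo; total weight 6+8+8+8+14+9+8 = 61.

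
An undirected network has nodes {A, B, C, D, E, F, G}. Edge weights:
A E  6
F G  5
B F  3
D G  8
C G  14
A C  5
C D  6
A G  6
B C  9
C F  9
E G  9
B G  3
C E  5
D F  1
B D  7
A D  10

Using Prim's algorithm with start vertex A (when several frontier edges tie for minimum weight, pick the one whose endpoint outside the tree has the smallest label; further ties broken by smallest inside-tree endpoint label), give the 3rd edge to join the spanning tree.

Prim's algorithm from A:
Step 1: cheapest edge leaving the tree is A C (5); add C.
Step 2: cheapest edge leaving the tree is C E (5); add E.
Step 3: cheapest edge leaving the tree is C D (6); add D.
Step 4: cheapest edge leaving the tree is D F (1); add F.
Step 5: cheapest edge leaving the tree is B F (3); add B.
Step 6: cheapest edge leaving the tree is B G (3); add G.
The 3rd edge added is C D.

C-D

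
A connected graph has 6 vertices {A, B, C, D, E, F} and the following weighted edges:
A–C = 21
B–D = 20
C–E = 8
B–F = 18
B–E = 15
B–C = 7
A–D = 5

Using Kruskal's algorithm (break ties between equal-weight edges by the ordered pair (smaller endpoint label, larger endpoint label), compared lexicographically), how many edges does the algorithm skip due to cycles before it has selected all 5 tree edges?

Kruskal: consider edges lightest-first.
A–D (5): add. Components now {A,D} {B} {C} {E} {F}
B–C (7): add. Components now {A,D} {B,C} {E} {F}
C–E (8): add. Components now {A,D} {B,C,E} {F}
B–E (15): skip — B and E already connected.
B–F (18): add. Components now {A,D} {B,C,E,F}
B–D (20): add. Components now {A,B,C,D,E,F}
Edges rejected before the tree was complete: 1.

1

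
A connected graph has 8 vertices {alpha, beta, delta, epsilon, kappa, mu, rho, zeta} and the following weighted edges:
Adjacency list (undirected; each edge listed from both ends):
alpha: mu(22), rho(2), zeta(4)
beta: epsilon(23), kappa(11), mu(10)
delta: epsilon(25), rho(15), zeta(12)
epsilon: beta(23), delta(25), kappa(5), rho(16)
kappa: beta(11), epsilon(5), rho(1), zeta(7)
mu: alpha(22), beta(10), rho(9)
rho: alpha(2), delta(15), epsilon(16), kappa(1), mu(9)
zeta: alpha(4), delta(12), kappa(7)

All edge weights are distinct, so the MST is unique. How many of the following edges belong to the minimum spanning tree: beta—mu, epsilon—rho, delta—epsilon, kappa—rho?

2

Kruskal: consider edges lightest-first.
kappa—rho (1): add — endpoints in different components.
alpha—rho (2): add — endpoints in different components.
alpha—zeta (4): add — endpoints in different components.
epsilon—kappa (5): add — endpoints in different components.
kappa—zeta (7): skip — zeta and kappa already connected.
mu—rho (9): add — endpoints in different components.
beta—mu (10): add — endpoints in different components.
beta—kappa (11): skip — beta and kappa already connected.
delta—zeta (12): add — endpoints in different components.
MST edge set: {kappa—rho, alpha—rho, alpha—zeta, epsilon—kappa, mu—rho, beta—mu, delta—zeta}.
Of the listed edges, {beta—mu, kappa—rho} are in the MST → 2.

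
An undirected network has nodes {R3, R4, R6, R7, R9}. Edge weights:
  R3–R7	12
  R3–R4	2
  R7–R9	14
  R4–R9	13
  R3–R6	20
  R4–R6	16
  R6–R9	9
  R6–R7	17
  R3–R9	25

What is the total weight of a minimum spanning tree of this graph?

36

Kruskal's algorithm — process edges by increasing weight (ties by edge label):
R3–R4 (2): add. Components now {R3,R4} {R9} {R7} {R6}
R6–R9 (9): add. Components now {R3,R4} {R6,R9} {R7}
R3–R7 (12): add. Components now {R3,R4,R7} {R6,R9}
R4–R9 (13): add. Components now {R3,R4,R6,R7,R9}
MST edges: R3–R4, R6–R9, R3–R7, R4–R9; total weight 2+9+12+13 = 36.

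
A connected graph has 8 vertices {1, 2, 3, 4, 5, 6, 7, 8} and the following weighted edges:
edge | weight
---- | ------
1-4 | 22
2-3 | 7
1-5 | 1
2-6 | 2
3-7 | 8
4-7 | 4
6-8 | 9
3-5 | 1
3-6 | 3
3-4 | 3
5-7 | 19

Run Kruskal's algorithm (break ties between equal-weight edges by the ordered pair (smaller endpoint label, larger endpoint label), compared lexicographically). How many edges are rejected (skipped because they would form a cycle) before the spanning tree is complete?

Sort edges by weight, then run Kruskal:
1-5 (1): add — endpoints in different components.
3-5 (1): add — endpoints in different components.
2-6 (2): add — endpoints in different components.
3-4 (3): add — endpoints in different components.
3-6 (3): add — endpoints in different components.
4-7 (4): add — endpoints in different components.
2-3 (7): skip — 2 and 3 already connected.
3-7 (8): skip — 3 and 7 already connected.
6-8 (9): add — endpoints in different components.
Edges rejected before the tree was complete: 2.

2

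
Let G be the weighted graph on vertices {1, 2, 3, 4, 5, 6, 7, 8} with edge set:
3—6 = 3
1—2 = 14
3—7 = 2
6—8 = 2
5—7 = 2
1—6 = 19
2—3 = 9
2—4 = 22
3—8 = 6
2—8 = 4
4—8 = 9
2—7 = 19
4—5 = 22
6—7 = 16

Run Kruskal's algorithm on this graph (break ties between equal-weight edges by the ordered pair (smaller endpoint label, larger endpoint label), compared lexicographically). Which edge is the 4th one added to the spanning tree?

Kruskal's algorithm — process edges by increasing weight (ties by edge label):
3—7 (2): add — endpoints in different components.
5—7 (2): add — endpoints in different components.
6—8 (2): add — endpoints in different components.
3—6 (3): add — endpoints in different components.
2—8 (4): add — endpoints in different components.
3—8 (6): skip — 3 and 8 already connected.
2—3 (9): skip — 2 and 3 already connected.
4—8 (9): add — endpoints in different components.
1—2 (14): add — endpoints in different components.
The 4th edge added is 3—6.

3-6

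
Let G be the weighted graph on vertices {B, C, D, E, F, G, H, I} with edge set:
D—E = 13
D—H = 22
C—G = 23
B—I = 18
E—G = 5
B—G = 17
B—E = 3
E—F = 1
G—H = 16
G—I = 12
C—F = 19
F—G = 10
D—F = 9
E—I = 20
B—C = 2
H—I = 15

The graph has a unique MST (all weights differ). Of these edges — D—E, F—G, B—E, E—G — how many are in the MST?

2

Sort edges by weight, then run Kruskal:
E—F (1): add — endpoints in different components.
B—C (2): add — endpoints in different components.
B—E (3): add — endpoints in different components.
E—G (5): add — endpoints in different components.
D—F (9): add — endpoints in different components.
F—G (10): skip — F and G already connected.
G—I (12): add — endpoints in different components.
D—E (13): skip — D and E already connected.
H—I (15): add — endpoints in different components.
MST edge set: {E—F, B—C, B—E, E—G, D—F, G—I, H—I}.
Of the listed edges, {B—E, E—G} are in the MST → 2.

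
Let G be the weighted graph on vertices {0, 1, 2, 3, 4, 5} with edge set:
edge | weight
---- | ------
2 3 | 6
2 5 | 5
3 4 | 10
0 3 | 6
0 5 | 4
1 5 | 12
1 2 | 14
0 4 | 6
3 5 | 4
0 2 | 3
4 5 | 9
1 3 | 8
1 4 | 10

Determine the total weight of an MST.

Sort edges by weight, then run Kruskal:
0 2 (3): add — endpoints in different components.
0 5 (4): add — endpoints in different components.
3 5 (4): add — endpoints in different components.
2 5 (5): skip — 2 and 5 already connected.
0 3 (6): skip — 0 and 3 already connected.
0 4 (6): add — endpoints in different components.
2 3 (6): skip — 2 and 3 already connected.
1 3 (8): add — endpoints in different components.
MST edges: 0 2, 0 5, 3 5, 0 4, 1 3; total weight 3+4+4+6+8 = 25.

25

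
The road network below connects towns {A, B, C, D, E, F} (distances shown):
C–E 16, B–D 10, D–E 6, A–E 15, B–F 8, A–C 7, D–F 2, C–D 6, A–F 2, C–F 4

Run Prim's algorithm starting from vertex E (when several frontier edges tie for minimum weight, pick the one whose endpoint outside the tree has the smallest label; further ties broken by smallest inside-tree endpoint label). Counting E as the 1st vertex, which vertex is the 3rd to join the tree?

F

Prim, starting at E.
Step 1: frontier [D–E 6, A–E 15, C–E 16] → take D–E (6); add D.
Step 2: frontier [D–F 2, C–D 6, B–D 10, A–E 15, C–E 16] → take D–F (2); add F.
Step 3: frontier [C–D 6, B–D 10, A–E 15, C–E 16, A–F 2, C–F 4, B–F 8] → take A–F (2); add A.
Step 4: frontier [A–C 7, C–D 6, B–D 10, C–E 16, C–F 4, B–F 8] → take C–F (4); add C.
Step 5: frontier [B–D 10, B–F 8] → take B–F (8); add B.
Vertex order: E, D, F, A, C, B. The 3rd vertex is F.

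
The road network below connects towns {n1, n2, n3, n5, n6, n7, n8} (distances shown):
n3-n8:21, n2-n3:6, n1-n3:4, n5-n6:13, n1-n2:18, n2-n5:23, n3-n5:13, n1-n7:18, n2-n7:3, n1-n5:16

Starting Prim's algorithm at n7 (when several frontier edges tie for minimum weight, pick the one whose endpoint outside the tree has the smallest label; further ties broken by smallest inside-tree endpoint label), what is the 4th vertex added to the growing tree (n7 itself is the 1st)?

n1

Prim, starting at n7.
Step 1: cheapest edge leaving the tree is n2-n7 (3); add n2.
Step 2: cheapest edge leaving the tree is n2-n3 (6); add n3.
Step 3: cheapest edge leaving the tree is n1-n3 (4); add n1.
Step 4: cheapest edge leaving the tree is n3-n5 (13); add n5.
Step 5: cheapest edge leaving the tree is n5-n6 (13); add n6.
Step 6: cheapest edge leaving the tree is n3-n8 (21); add n8.
Vertex order: n7, n2, n3, n1, n5, n6, n8. The 4th vertex is n1.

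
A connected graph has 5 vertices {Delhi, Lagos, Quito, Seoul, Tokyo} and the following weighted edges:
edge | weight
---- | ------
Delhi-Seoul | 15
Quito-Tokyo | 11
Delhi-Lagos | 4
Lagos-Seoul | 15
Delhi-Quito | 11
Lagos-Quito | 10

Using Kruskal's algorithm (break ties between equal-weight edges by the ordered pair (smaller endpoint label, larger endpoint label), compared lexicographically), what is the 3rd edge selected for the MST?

Quito-Tokyo

Sort edges by weight, then run Kruskal:
Delhi-Lagos (4): add. Components now {Delhi,Lagos} {Tokyo} {Seoul} {Quito}
Lagos-Quito (10): add. Components now {Delhi,Lagos,Quito} {Tokyo} {Seoul}
Delhi-Quito (11): skip — Delhi and Quito already connected.
Quito-Tokyo (11): add. Components now {Delhi,Lagos,Quito,Tokyo} {Seoul}
Delhi-Seoul (15): add. Components now {Delhi,Lagos,Quito,Seoul,Tokyo}
The 3rd edge added is Quito-Tokyo.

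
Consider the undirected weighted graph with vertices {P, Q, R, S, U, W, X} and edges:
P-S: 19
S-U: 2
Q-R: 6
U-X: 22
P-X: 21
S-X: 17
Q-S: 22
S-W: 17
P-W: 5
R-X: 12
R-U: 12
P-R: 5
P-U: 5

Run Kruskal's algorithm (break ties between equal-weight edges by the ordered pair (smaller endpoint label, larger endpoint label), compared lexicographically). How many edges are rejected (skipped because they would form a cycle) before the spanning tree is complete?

1

Kruskal: consider edges lightest-first.
S-U (2): add — endpoints in different components.
P-R (5): add — endpoints in different components.
P-U (5): add — endpoints in different components.
P-W (5): add — endpoints in different components.
Q-R (6): add — endpoints in different components.
R-U (12): skip — R and U already connected.
R-X (12): add — endpoints in different components.
Edges rejected before the tree was complete: 1.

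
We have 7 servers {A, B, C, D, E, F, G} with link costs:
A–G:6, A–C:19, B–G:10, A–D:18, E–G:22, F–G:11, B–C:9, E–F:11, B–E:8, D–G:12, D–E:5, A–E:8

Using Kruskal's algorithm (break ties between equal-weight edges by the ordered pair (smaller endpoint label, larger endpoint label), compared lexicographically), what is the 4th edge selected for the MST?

Kruskal: consider edges lightest-first.
D–E (5): add. Components now {A} {B} {C} {D,E} {F} {G}
A–G (6): add. Components now {A,G} {B} {C} {D,E} {F}
A–E (8): add. Components now {A,D,E,G} {B} {C} {F}
B–E (8): add. Components now {A,B,D,E,G} {C} {F}
B–C (9): add. Components now {A,B,C,D,E,G} {F}
B–G (10): skip — B and G already connected.
E–F (11): add. Components now {A,B,C,D,E,F,G}
The 4th edge added is B–E.

B-E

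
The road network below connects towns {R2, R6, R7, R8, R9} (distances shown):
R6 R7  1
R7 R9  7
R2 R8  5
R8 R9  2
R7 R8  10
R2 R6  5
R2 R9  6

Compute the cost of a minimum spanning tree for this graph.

Kruskal: consider edges lightest-first.
R6 R7 (1): add. Components now {R6,R7} {R9} {R2} {R8}
R8 R9 (2): add. Components now {R6,R7} {R8,R9} {R2}
R2 R6 (5): add. Components now {R2,R6,R7} {R8,R9}
R2 R8 (5): add. Components now {R2,R6,R7,R8,R9}
MST edges: R6 R7, R8 R9, R2 R6, R2 R8; total weight 1+2+5+5 = 13.

13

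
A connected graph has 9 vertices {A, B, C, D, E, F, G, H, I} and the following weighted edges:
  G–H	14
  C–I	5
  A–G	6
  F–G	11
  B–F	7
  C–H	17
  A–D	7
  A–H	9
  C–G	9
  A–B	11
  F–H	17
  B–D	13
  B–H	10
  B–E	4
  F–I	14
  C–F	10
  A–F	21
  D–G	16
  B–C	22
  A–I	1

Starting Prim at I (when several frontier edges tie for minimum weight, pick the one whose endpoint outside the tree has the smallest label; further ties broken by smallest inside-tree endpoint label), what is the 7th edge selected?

Prim, starting at I.
Step 1: cheapest edge leaving the tree is A–I (1); add A.
Step 2: cheapest edge leaving the tree is C–I (5); add C.
Step 3: cheapest edge leaving the tree is A–G (6); add G.
Step 4: cheapest edge leaving the tree is A–D (7); add D.
Step 5: cheapest edge leaving the tree is A–H (9); add H.
Step 6: cheapest edge leaving the tree is B–H (10); add B.
Step 7: cheapest edge leaving the tree is B–E (4); add E.
Step 8: cheapest edge leaving the tree is B–F (7); add F.
The 7th edge added is B–E.

B-E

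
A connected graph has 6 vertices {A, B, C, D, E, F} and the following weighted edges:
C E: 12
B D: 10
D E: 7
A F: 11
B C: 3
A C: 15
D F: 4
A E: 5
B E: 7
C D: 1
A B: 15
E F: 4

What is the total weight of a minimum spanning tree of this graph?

17

Kruskal: consider edges lightest-first.
C D (1): add — endpoints in different components.
B C (3): add — endpoints in different components.
D F (4): add — endpoints in different components.
E F (4): add — endpoints in different components.
A E (5): add — endpoints in different components.
MST edges: C D, B C, D F, E F, A E; total weight 1+3+4+4+5 = 17.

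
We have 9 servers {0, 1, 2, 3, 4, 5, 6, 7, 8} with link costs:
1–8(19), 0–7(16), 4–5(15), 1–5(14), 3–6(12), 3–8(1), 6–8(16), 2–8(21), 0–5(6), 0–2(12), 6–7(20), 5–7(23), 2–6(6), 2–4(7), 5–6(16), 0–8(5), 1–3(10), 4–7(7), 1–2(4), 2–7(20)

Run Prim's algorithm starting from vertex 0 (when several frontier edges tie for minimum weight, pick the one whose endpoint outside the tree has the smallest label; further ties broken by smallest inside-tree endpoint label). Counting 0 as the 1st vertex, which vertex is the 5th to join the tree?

1

Prim, starting at 0.
Step 1: cheapest edge leaving the tree is 0–8 (5); add 8.
Step 2: cheapest edge leaving the tree is 3–8 (1); add 3.
Step 3: cheapest edge leaving the tree is 0–5 (6); add 5.
Step 4: cheapest edge leaving the tree is 1–3 (10); add 1.
Step 5: cheapest edge leaving the tree is 1–2 (4); add 2.
Step 6: cheapest edge leaving the tree is 2–6 (6); add 6.
Step 7: cheapest edge leaving the tree is 2–4 (7); add 4.
Step 8: cheapest edge leaving the tree is 4–7 (7); add 7.
Vertex order: 0, 8, 3, 5, 1, 2, 6, 4, 7. The 5th vertex is 1.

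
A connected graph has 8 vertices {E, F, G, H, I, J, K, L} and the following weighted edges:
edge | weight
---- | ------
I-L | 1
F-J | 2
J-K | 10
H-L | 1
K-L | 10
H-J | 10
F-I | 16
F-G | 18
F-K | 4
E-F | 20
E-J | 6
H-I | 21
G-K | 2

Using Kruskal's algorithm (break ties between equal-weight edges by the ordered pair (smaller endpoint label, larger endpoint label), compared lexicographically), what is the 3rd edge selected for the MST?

F-J

Kruskal: consider edges lightest-first.
H-L (1): add — endpoints in different components.
I-L (1): add — endpoints in different components.
F-J (2): add — endpoints in different components.
G-K (2): add — endpoints in different components.
F-K (4): add — endpoints in different components.
E-J (6): add — endpoints in different components.
H-J (10): add — endpoints in different components.
The 3rd edge added is F-J.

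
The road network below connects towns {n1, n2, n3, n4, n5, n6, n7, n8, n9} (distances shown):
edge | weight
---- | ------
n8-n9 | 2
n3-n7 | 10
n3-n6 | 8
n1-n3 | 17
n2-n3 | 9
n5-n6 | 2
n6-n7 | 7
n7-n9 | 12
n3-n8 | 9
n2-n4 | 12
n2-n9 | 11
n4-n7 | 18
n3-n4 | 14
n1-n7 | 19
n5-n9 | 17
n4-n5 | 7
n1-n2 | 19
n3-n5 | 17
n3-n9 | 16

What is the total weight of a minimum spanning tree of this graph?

61

Sort edges by weight, then run Kruskal:
n5-n6 (2): add — endpoints in different components.
n8-n9 (2): add — endpoints in different components.
n4-n5 (7): add — endpoints in different components.
n6-n7 (7): add — endpoints in different components.
n3-n6 (8): add — endpoints in different components.
n2-n3 (9): add — endpoints in different components.
n3-n8 (9): add — endpoints in different components.
n3-n7 (10): skip — n7 and n3 already connected.
n2-n9 (11): skip — n2 and n9 already connected.
n2-n4 (12): skip — n4 and n2 already connected.
n7-n9 (12): skip — n7 and n9 already connected.
n3-n4 (14): skip — n4 and n3 already connected.
n3-n9 (16): skip — n9 and n3 already connected.
n1-n3 (17): add — endpoints in different components.
MST edges: n5-n6, n8-n9, n4-n5, n6-n7, n3-n6, n2-n3, n3-n8, n1-n3; total weight 2+2+7+7+8+9+9+17 = 61.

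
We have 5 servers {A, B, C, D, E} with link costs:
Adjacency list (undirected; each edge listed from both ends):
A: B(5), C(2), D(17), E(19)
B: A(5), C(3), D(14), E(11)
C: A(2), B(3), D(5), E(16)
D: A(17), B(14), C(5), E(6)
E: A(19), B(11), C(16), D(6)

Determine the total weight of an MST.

16

Sort edges by weight, then run Kruskal:
A C (2): add — endpoints in different components.
B C (3): add — endpoints in different components.
A B (5): skip — A and B already connected.
C D (5): add — endpoints in different components.
D E (6): add — endpoints in different components.
MST edges: A C, B C, C D, D E; total weight 2+3+5+6 = 16.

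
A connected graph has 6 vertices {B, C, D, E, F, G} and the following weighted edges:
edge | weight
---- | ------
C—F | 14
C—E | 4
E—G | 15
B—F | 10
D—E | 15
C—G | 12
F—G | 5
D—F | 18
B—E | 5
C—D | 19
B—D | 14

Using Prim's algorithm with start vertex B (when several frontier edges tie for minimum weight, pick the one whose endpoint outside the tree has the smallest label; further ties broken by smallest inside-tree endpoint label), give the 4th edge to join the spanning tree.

F-G

Grow the tree from B using Prim:
Step 1: cheapest edge leaving the tree is B—E (5); add E.
Step 2: cheapest edge leaving the tree is C—E (4); add C.
Step 3: cheapest edge leaving the tree is B—F (10); add F.
Step 4: cheapest edge leaving the tree is F—G (5); add G.
Step 5: cheapest edge leaving the tree is B—D (14); add D.
The 4th edge added is F—G.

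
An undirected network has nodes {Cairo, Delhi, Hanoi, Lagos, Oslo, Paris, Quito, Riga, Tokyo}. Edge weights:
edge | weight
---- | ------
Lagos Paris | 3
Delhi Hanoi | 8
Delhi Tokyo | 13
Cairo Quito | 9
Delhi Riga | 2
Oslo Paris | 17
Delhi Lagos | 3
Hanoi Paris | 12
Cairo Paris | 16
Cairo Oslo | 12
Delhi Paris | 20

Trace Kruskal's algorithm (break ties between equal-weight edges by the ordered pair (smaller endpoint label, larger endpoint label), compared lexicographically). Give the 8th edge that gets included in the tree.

Cairo-Paris

Kruskal: consider edges lightest-first.
Delhi Riga (2): add — endpoints in different components.
Delhi Lagos (3): add — endpoints in different components.
Lagos Paris (3): add — endpoints in different components.
Delhi Hanoi (8): add — endpoints in different components.
Cairo Quito (9): add — endpoints in different components.
Cairo Oslo (12): add — endpoints in different components.
Hanoi Paris (12): skip — Paris and Hanoi already connected.
Delhi Tokyo (13): add — endpoints in different components.
Cairo Paris (16): add — endpoints in different components.
The 8th edge added is Cairo Paris.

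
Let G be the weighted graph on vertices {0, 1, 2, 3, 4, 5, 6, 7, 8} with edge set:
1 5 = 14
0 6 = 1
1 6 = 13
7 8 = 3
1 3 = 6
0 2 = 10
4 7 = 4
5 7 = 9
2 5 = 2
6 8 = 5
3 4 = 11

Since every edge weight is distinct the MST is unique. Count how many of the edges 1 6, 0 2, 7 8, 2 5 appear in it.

2

Kruskal's algorithm — process edges by increasing weight (ties by edge label):
0 6 (1): add — endpoints in different components.
2 5 (2): add — endpoints in different components.
7 8 (3): add — endpoints in different components.
4 7 (4): add — endpoints in different components.
6 8 (5): add — endpoints in different components.
1 3 (6): add — endpoints in different components.
5 7 (9): add — endpoints in different components.
0 2 (10): skip — 0 and 2 already connected.
3 4 (11): add — endpoints in different components.
MST edge set: {0 6, 2 5, 7 8, 4 7, 6 8, 1 3, 5 7, 3 4}.
Of the listed edges, {7 8, 2 5} are in the MST → 2.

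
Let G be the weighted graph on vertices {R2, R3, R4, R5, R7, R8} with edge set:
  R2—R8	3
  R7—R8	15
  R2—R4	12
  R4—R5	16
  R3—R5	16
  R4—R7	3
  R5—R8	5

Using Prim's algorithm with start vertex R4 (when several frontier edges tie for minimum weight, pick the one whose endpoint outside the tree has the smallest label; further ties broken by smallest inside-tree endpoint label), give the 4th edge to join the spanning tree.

Prim's algorithm from R4:
Step 1: cheapest edge leaving the tree is R4—R7 (3); add R7.
Step 2: cheapest edge leaving the tree is R2—R4 (12); add R2.
Step 3: cheapest edge leaving the tree is R2—R8 (3); add R8.
Step 4: cheapest edge leaving the tree is R5—R8 (5); add R5.
Step 5: cheapest edge leaving the tree is R3—R5 (16); add R3.
The 4th edge added is R5—R8.

R5-R8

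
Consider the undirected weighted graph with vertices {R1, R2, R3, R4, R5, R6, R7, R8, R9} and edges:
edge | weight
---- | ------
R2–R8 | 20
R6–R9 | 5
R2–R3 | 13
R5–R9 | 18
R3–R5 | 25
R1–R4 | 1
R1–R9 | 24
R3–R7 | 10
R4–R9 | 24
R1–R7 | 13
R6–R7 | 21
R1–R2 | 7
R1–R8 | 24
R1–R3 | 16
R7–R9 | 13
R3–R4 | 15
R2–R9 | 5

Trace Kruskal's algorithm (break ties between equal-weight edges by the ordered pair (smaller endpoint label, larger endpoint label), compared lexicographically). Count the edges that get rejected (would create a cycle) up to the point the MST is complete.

4

Sort edges by weight, then run Kruskal:
R1–R4 (1): add — endpoints in different components.
R2–R9 (5): add — endpoints in different components.
R6–R9 (5): add — endpoints in different components.
R1–R2 (7): add — endpoints in different components.
R3–R7 (10): add — endpoints in different components.
R1–R7 (13): add — endpoints in different components.
R2–R3 (13): skip — R3 and R2 already connected.
R7–R9 (13): skip — R7 and R9 already connected.
R3–R4 (15): skip — R3 and R4 already connected.
R1–R3 (16): skip — R3 and R1 already connected.
R5–R9 (18): add — endpoints in different components.
R2–R8 (20): add — endpoints in different components.
Edges rejected before the tree was complete: 4.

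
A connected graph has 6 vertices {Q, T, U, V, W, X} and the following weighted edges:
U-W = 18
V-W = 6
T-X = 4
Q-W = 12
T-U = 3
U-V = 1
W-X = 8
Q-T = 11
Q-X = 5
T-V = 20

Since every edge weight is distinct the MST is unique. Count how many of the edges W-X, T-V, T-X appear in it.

Sort edges by weight, then run Kruskal:
U-V (1): add — endpoints in different components.
T-U (3): add — endpoints in different components.
T-X (4): add — endpoints in different components.
Q-X (5): add — endpoints in different components.
V-W (6): add — endpoints in different components.
MST edge set: {U-V, T-U, T-X, Q-X, V-W}.
Of the listed edges, {T-X} are in the MST → 1.

1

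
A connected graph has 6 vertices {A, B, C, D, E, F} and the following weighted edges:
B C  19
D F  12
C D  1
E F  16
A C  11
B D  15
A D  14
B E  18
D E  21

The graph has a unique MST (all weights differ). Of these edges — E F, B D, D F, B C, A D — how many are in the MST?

Kruskal's algorithm — process edges by increasing weight (ties by edge label):
C D (1): add — endpoints in different components.
A C (11): add — endpoints in different components.
D F (12): add — endpoints in different components.
A D (14): skip — A and D already connected.
B D (15): add — endpoints in different components.
E F (16): add — endpoints in different components.
MST edge set: {C D, A C, D F, B D, E F}.
Of the listed edges, {E F, B D, D F} are in the MST → 3.

3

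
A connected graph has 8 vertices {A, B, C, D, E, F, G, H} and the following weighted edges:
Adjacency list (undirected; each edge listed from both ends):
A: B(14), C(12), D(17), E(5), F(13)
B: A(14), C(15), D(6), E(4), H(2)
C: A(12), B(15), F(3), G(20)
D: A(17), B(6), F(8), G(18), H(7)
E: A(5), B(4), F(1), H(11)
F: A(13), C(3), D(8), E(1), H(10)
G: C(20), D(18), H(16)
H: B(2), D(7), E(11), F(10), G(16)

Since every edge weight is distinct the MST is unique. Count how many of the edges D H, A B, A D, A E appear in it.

Kruskal: consider edges lightest-first.
E F (1): add — endpoints in different components.
B H (2): add — endpoints in different components.
C F (3): add — endpoints in different components.
B E (4): add — endpoints in different components.
A E (5): add — endpoints in different components.
B D (6): add — endpoints in different components.
D H (7): skip — D and H already connected.
D F (8): skip — D and F already connected.
F H (10): skip — F and H already connected.
E H (11): skip — E and H already connected.
A C (12): skip — A and C already connected.
A F (13): skip — A and F already connected.
A B (14): skip — A and B already connected.
B C (15): skip — B and C already connected.
G H (16): add — endpoints in different components.
MST edge set: {E F, B H, C F, B E, A E, B D, G H}.
Of the listed edges, {A E} are in the MST → 1.

1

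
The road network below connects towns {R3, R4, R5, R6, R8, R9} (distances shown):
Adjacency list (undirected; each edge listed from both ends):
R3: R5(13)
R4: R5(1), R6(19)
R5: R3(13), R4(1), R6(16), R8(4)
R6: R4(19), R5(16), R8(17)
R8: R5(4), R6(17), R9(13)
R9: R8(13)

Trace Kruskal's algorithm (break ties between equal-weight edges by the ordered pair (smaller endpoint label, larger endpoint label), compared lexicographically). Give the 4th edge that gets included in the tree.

Kruskal: consider edges lightest-first.
R4—R5 (1): add — endpoints in different components.
R5—R8 (4): add — endpoints in different components.
R3—R5 (13): add — endpoints in different components.
R8—R9 (13): add — endpoints in different components.
R5—R6 (16): add — endpoints in different components.
The 4th edge added is R8—R9.

R8-R9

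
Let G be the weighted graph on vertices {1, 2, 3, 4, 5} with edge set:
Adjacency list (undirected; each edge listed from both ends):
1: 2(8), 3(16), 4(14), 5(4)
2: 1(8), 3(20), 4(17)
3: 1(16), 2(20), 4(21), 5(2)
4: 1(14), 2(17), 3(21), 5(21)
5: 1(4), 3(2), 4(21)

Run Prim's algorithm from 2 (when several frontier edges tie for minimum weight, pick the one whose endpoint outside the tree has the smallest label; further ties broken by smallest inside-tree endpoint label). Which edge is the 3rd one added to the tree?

Prim's algorithm from 2:
Step 1: frontier [1-2 8, 2-4 17, 2-3 20] → take 1-2 (8); add 1.
Step 2: frontier [1-5 4, 1-4 14, 1-3 16, 2-4 17, 2-3 20] → take 1-5 (4); add 5.
Step 3: frontier [1-4 14, 1-3 16, 2-4 17, 2-3 20, 3-5 2, 4-5 21] → take 3-5 (2); add 3.
Step 4: frontier [1-4 14, 2-4 17, 3-4 21, 4-5 21] → take 1-4 (14); add 4.
The 3rd edge added is 3-5.

3-5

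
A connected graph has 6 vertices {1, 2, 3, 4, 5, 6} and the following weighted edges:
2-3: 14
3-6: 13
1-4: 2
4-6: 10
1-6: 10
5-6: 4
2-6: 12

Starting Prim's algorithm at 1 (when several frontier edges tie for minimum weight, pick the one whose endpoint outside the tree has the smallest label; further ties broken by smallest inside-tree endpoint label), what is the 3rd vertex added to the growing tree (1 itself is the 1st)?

6

Prim, starting at 1.
Step 1: cheapest edge leaving the tree is 1-4 (2); add 4.
Step 2: cheapest edge leaving the tree is 1-6 (10); add 6.
Step 3: cheapest edge leaving the tree is 5-6 (4); add 5.
Step 4: cheapest edge leaving the tree is 2-6 (12); add 2.
Step 5: cheapest edge leaving the tree is 3-6 (13); add 3.
Vertex order: 1, 4, 6, 5, 2, 3. The 3rd vertex is 6.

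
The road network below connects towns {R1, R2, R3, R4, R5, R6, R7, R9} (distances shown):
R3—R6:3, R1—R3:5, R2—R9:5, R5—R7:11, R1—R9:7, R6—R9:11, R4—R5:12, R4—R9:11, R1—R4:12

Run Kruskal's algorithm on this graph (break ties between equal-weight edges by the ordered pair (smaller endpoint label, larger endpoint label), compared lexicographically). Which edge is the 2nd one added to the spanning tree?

R1-R3

Kruskal: consider edges lightest-first.
R3—R6 (3): add — endpoints in different components.
R1—R3 (5): add — endpoints in different components.
R2—R9 (5): add — endpoints in different components.
R1—R9 (7): add — endpoints in different components.
R4—R9 (11): add — endpoints in different components.
R5—R7 (11): add — endpoints in different components.
R6—R9 (11): skip — R9 and R6 already connected.
R1—R4 (12): skip — R1 and R4 already connected.
R4—R5 (12): add — endpoints in different components.
The 2nd edge added is R1—R3.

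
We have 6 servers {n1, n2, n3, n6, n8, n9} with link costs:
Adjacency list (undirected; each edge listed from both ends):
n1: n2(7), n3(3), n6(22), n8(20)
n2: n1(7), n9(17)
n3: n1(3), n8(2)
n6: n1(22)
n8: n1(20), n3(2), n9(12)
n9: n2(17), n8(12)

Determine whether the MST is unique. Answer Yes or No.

Kruskal's algorithm — process edges by increasing weight (ties by edge label):
n3–n8 (2): add — endpoints in different components.
n1–n3 (3): add — endpoints in different components.
n1–n2 (7): add — endpoints in different components.
n8–n9 (12): add — endpoints in different components.
n2–n9 (17): skip — n2 and n9 already connected.
n1–n8 (20): skip — n1 and n8 already connected.
n1–n6 (22): add — endpoints in different components.
Every non-tree edge has weight strictly greater than the heaviest edge on the tree path between its endpoints, so the MST is unique.

Yes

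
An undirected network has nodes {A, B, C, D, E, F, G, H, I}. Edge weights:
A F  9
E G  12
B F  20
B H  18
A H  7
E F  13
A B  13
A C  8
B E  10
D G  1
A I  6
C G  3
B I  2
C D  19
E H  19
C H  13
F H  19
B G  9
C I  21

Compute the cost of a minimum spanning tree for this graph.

46

Prim, starting at E.
Step 1: cheapest edge leaving the tree is B E (10); add B.
Step 2: cheapest edge leaving the tree is B I (2); add I.
Step 3: cheapest edge leaving the tree is A I (6); add A.
Step 4: cheapest edge leaving the tree is A H (7); add H.
Step 5: cheapest edge leaving the tree is A C (8); add C.
Step 6: cheapest edge leaving the tree is C G (3); add G.
Step 7: cheapest edge leaving the tree is D G (1); add D.
Step 8: cheapest edge leaving the tree is A F (9); add F.
MST edges: B E, B I, A I, A H, A C, C G, D G, A F; total weight 10+2+6+7+8+3+1+9 = 46.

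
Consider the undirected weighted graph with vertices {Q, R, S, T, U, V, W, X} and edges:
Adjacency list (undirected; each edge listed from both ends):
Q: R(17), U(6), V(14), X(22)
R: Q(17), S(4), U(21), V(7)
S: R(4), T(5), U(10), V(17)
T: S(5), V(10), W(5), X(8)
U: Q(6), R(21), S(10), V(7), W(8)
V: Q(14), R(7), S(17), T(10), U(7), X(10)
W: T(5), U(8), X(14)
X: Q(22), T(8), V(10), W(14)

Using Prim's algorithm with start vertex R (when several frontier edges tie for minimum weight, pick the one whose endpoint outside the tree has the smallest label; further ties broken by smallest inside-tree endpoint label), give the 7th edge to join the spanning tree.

Prim, starting at R.
Step 1: cheapest edge leaving the tree is R-S (4); add S.
Step 2: cheapest edge leaving the tree is S-T (5); add T.
Step 3: cheapest edge leaving the tree is T-W (5); add W.
Step 4: cheapest edge leaving the tree is R-V (7); add V.
Step 5: cheapest edge leaving the tree is U-V (7); add U.
Step 6: cheapest edge leaving the tree is Q-U (6); add Q.
Step 7: cheapest edge leaving the tree is T-X (8); add X.
The 7th edge added is T-X.

T-X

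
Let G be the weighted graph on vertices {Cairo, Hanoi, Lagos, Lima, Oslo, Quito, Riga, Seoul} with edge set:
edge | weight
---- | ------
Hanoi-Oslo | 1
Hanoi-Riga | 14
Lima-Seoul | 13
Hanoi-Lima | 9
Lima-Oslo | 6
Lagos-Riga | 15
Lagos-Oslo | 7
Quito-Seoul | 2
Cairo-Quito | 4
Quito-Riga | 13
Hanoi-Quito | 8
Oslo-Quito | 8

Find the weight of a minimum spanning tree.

41

Sort edges by weight, then run Kruskal:
Hanoi-Oslo (1): add — endpoints in different components.
Quito-Seoul (2): add — endpoints in different components.
Cairo-Quito (4): add — endpoints in different components.
Lima-Oslo (6): add — endpoints in different components.
Lagos-Oslo (7): add — endpoints in different components.
Hanoi-Quito (8): add — endpoints in different components.
Oslo-Quito (8): skip — Oslo and Quito already connected.
Hanoi-Lima (9): skip — Lima and Hanoi already connected.
Lima-Seoul (13): skip — Lima and Seoul already connected.
Quito-Riga (13): add — endpoints in different components.
MST edges: Hanoi-Oslo, Quito-Seoul, Cairo-Quito, Lima-Oslo, Lagos-Oslo, Hanoi-Quito, Quito-Riga; total weight 1+2+4+6+7+8+13 = 41.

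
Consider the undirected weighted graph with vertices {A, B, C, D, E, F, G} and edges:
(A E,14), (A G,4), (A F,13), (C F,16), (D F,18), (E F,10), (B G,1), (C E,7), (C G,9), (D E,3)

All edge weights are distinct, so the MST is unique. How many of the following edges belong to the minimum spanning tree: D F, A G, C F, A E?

Sort edges by weight, then run Kruskal:
B G (1): add. Components now {A} {B,G} {C} {D} {E} {F}
D E (3): add. Components now {A} {B,G} {C} {D,E} {F}
A G (4): add. Components now {A,B,G} {C} {D,E} {F}
C E (7): add. Components now {A,B,G} {C,D,E} {F}
C G (9): add. Components now {A,B,C,D,E,G} {F}
E F (10): add. Components now {A,B,C,D,E,F,G}
MST edge set: {B G, D E, A G, C E, C G, E F}.
Of the listed edges, {A G} are in the MST → 1.

1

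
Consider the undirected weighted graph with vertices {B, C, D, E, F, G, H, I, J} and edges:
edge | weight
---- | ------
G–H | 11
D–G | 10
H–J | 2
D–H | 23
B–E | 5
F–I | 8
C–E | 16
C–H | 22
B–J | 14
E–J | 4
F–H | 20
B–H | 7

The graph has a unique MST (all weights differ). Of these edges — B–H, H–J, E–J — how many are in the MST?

2

Kruskal's algorithm — process edges by increasing weight (ties by edge label):
H–J (2): add — endpoints in different components.
E–J (4): add — endpoints in different components.
B–E (5): add — endpoints in different components.
B–H (7): skip — B and H already connected.
F–I (8): add — endpoints in different components.
D–G (10): add — endpoints in different components.
G–H (11): add — endpoints in different components.
B–J (14): skip — B and J already connected.
C–E (16): add — endpoints in different components.
F–H (20): add — endpoints in different components.
MST edge set: {H–J, E–J, B–E, F–I, D–G, G–H, C–E, F–H}.
Of the listed edges, {H–J, E–J} are in the MST → 2.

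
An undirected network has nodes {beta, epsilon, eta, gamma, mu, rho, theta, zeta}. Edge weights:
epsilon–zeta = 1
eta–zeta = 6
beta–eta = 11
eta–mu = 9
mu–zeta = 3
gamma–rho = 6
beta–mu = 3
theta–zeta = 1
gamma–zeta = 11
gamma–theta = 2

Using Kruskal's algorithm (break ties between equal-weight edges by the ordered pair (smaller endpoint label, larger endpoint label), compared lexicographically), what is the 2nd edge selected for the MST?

theta-zeta

Sort edges by weight, then run Kruskal:
epsilon–zeta (1): add — endpoints in different components.
theta–zeta (1): add — endpoints in different components.
gamma–theta (2): add — endpoints in different components.
beta–mu (3): add — endpoints in different components.
mu–zeta (3): add — endpoints in different components.
eta–zeta (6): add — endpoints in different components.
gamma–rho (6): add — endpoints in different components.
The 2nd edge added is theta–zeta.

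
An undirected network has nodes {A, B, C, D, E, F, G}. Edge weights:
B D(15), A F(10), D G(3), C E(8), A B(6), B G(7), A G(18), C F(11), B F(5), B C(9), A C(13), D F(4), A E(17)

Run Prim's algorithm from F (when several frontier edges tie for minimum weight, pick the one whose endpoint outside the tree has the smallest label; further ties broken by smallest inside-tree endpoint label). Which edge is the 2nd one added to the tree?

D-G

Prim, starting at F.
Step 1: frontier [D F 4, B F 5, A F 10, C F 11] → take D F (4); add D.
Step 2: frontier [D G 3, B D 15, B F 5, A F 10, C F 11] → take D G (3); add G.
Step 3: frontier [B D 15, B F 5, A F 10, C F 11, B G 7, A G 18] → take B F (5); add B.
Step 4: frontier [A B 6, B C 9, A F 10, C F 11, A G 18] → take A B (6); add A.
Step 5: frontier [A C 13, A E 17, B C 9, C F 11] → take B C (9); add C.
Step 6: frontier [A E 17, C E 8] → take C E (8); add E.
The 2nd edge added is D G.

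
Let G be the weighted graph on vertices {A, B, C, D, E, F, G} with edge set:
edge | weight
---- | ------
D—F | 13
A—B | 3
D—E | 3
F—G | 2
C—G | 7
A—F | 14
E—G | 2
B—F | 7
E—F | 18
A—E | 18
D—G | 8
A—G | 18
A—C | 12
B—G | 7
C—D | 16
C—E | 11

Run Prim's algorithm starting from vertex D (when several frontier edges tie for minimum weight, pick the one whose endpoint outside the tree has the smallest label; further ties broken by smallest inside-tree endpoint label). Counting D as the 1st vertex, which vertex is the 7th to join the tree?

C

Prim's algorithm from D:
Step 1: cheapest edge leaving the tree is D—E (3); add E.
Step 2: cheapest edge leaving the tree is E—G (2); add G.
Step 3: cheapest edge leaving the tree is F—G (2); add F.
Step 4: cheapest edge leaving the tree is B—F (7); add B.
Step 5: cheapest edge leaving the tree is A—B (3); add A.
Step 6: cheapest edge leaving the tree is C—G (7); add C.
Vertex order: D, E, G, F, B, A, C. The 7th vertex is C.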